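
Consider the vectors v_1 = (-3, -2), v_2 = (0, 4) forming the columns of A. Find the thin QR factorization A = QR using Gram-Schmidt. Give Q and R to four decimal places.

Q = [[-0.8321, -0.5547], [-0.5547, 0.8321]], R = [[3.6056, -2.2188], [0.0000, 3.3282]]

v_1 = (-3, -2); ‖v_1‖ = 3.6056, so e_1 = (-0.8321, -0.5547).
e_1·v_2 = (-0.8321)·0 + (-0.5547)·4 = -2.2188.
u_2 = v_2 + 2.2188·e_1 = (-1.8462, 2.7692).
‖u_2‖ = 3.3282, so e_2 = (-0.5547, 0.8321).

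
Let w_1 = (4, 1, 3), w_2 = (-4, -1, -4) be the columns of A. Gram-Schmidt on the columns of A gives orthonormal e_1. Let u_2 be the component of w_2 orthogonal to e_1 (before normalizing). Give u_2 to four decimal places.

u_2 = (0.4615, 0.1154, -0.6538)

e_1 = w_1/‖w_1‖ = (4, 1, 3)/5.0990 = (0.7845, 0.1961, 0.5883).
r_{12} = e_1·w_2 = -5.6874.
u_2 = w_2 + 5.6874·e_1 = (0.4615, 0.1154, -0.6538).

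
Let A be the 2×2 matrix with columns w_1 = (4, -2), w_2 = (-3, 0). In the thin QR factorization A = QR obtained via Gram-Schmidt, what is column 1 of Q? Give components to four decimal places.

e_1 = (0.8944, -0.4472)

w_1 = (4, -2); ‖w_1‖ = 4.4721, so e_1 = (0.8944, -0.4472).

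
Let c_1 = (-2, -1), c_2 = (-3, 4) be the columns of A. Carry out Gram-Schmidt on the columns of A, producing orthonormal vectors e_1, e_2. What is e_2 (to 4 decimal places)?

e_1 = c_1/‖c_1‖ = (-2, -1)/2.2361 = (-0.8944, -0.4472).
r_{12} = e_1·c_2 = 0.8944.
u_2 = c_2 − 0.8944·e_1 = (-2.2000, 4.4000).
‖u_2‖ = 4.9193, so e_2 = (-0.4472, 0.8944).

e_2 = (-0.4472, 0.8944)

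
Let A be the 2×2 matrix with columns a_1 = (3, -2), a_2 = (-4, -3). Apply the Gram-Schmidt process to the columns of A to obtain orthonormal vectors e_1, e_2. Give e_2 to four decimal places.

e_1 = a_1/‖a_1‖ = (3, -2)/3.6056 = (0.8321, -0.5547).
r_{12} = e_1·a_2 = -1.6641.
u_2 = a_2 + 1.6641·e_1 = (-2.6154, -3.9231).
‖u_2‖ = 4.7150, so e_2 = (-0.5547, -0.8321).

e_2 = (-0.5547, -0.8321)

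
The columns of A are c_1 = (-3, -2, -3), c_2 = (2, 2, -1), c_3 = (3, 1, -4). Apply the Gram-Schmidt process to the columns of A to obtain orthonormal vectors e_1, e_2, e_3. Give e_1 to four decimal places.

c_1 = (-3, -2, -3); ‖c_1‖ = 4.6904, so e_1 = (-0.6396, -0.4264, -0.6396).

e_1 = (-0.6396, -0.4264, -0.6396)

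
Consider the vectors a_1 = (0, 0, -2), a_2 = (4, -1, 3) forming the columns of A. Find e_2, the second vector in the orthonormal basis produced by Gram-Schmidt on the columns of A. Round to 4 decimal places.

e_1 = a_1/‖a_1‖ = (0, 0, -2)/2.0000 = (0.0000, 0.0000, -1.0000).
r_{12} = e_1·a_2 = -3.0000.
u_2 = a_2 + 3.0000·e_1 = (4.0000, -1.0000, 0.0000).
‖u_2‖ = 4.1231, so e_2 = (0.9701, -0.2425, 0.0000).

e_2 = (0.9701, -0.2425, 0.0000)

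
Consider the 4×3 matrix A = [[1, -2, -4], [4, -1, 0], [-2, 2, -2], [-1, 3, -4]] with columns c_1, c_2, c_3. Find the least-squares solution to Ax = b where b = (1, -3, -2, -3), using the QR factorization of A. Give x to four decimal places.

c_1 = (1, 4, -2, -1); ‖c_1‖ = 4.6904, so q_1 = (0.2132, 0.8528, -0.4264, -0.2132).
q_1·c_2 = 0.2132·(-2) + 0.8528·(-1) + (-0.4264)·2 + (-0.2132)·3 = -2.7716.
u_2 = c_2 + 2.7716·q_1 = (-1.4091, 1.3636, 0.8182, 2.4091).
‖u_2‖ = 3.2122, so q_2 = (-0.4387, 0.4245, 0.2547, 0.7500).
q_1·c_3 = 0.2132·(-4) + 0.8528·0 + (-0.4264)·(-2) + (-0.2132)·(-4) = 0.8528; q_2·c_3 = (-0.4387)·(-4) + 0.4245·0 + 0.2547·(-2) + 0.7500·(-4) = -1.7547.
u_3 = c_3 − 0.8528·q_1 + 1.7547·q_2 = (-4.9515, 0.0176, -1.1894, -2.5022).
‖u_3‖ = 5.6740, so q_3 = (-0.8727, 0.0031, -0.2096, -0.4410).
Qᵀb = (-0.8528, -4.4716, 0.8603).
Back-substitute: x_3 = 0.8603/5.6740 = 0.1516.
x_2 = (-4.4716 + 1.7547·0.1516)/3.2122 = -1.3093.
x_1 = (-0.8528 + 2.7716·(-1.3093) − 0.8528·0.1516)/4.6904 = -0.9830.

x = (-0.9830, -1.3093, 0.1516)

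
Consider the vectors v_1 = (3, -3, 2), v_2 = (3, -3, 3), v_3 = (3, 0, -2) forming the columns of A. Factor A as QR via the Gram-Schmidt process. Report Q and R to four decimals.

v_1 = (3, -3, 2); ‖v_1‖ = 4.6904, so q_1 = (0.6396, -0.6396, 0.4264).
q_1·v_2 = 0.6396·3 + (-0.6396)·(-3) + 0.4264·3 = 5.1168.
u_2 = v_2 − 5.1168·q_1 = (-0.2727, 0.2727, 0.8182).
‖u_2‖ = 0.9045, so q_2 = (-0.3015, 0.3015, 0.9045).
q_1·v_3 = 0.6396·3 + (-0.6396)·0 + 0.4264·(-2) = 1.0660; q_2·v_3 = (-0.3015)·3 + 0.3015·0 + 0.9045·(-2) = -2.7136.
u_3 = v_3 − 1.0660·q_1 + 2.7136·q_2 = (1.5000, 1.5000, 0.0000).
‖u_3‖ = 2.1213, so q_3 = (0.7071, 0.7071, 0.0000).

Q = [[0.6396, -0.3015, 0.7071], [-0.6396, 0.3015, 0.7071], [0.4264, 0.9045, 0.0000]], R = [[4.6904, 5.1168, 1.0660], [0.0000, 0.9045, -2.7136], [0.0000, 0.0000, 2.1213]]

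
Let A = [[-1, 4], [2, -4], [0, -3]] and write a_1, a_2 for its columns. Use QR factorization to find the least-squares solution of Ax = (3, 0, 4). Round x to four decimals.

x = (-2.0164, -0.5902)

a_1 = (-1, 2, 0); ‖a_1‖ = 2.2361, so e_1 = (-0.4472, 0.8944, 0.0000).
e_1·a_2 = (-0.4472)·4 + 0.8944·(-4) + 0.0000·(-3) = -5.3666.
u_2 = a_2 + 5.3666·e_1 = (1.6000, 0.8000, -3.0000).
‖u_2‖ = 3.4928, so e_2 = (0.4581, 0.2290, -0.8589).
Qᵀb = (-1.3416, -2.0614).
Back-substitute: x_2 = -2.0614/3.4928 = -0.5902.
x_1 = (-1.3416 + 5.3666·(-0.5902))/2.2361 = -2.0164.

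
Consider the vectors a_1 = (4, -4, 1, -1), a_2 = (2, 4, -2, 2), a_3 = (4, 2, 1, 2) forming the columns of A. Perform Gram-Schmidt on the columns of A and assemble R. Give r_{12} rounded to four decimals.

q_1 = a_1/‖a_1‖ = (4, -4, 1, -1)/5.8310 = (0.6860, -0.6860, 0.1715, -0.1715).
r_{12} = q_1·a_2 = -2.0580.

r_{12} = -2.0580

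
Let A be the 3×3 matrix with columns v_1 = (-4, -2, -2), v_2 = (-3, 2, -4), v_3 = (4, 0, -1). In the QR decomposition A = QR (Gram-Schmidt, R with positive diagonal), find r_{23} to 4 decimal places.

e_1 = v_1/‖v_1‖ = (-4, -2, -2)/4.8990 = (-0.8165, -0.4082, -0.4082).
r_{12} = e_1·v_2 = 3.2660.
u_2 = v_2 − 3.2660·e_1 = (-0.3333, 3.3333, -2.6667).
‖u_2‖ = 4.2817, so e_2 = (-0.0778, 0.7785, -0.6228).
r_{23} = e_2·v_3 = 0.3114.

r_{23} = 0.3114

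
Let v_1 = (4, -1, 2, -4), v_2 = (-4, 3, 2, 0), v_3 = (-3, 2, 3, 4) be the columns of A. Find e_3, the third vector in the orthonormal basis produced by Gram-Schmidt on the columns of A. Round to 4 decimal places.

e_3 = (0.2922, -0.0718, 0.6920, 0.6562)

v_1 = (4, -1, 2, -4); ‖v_1‖ = 6.0828, so e_1 = (0.6576, -0.1644, 0.3288, -0.6576).
e_1·v_2 = 0.6576·(-4) + (-0.1644)·3 + 0.3288·2 + (-0.6576)·0 = -2.4660.
u_2 = v_2 + 2.4660·e_1 = (-2.3784, 2.5946, 2.8108, -1.6216).
‖u_2‖ = 4.7874, so e_2 = (-0.4968, 0.5420, 0.5871, -0.3387).
e_1·v_3 = 0.6576·(-3) + (-0.1644)·2 + 0.3288·3 + (-0.6576)·4 = -3.9456; e_2·v_3 = (-0.4968)·(-3) + 0.5420·2 + 0.5871·3 + (-0.3387)·4 = 2.9808.
u_3 = v_3 + 3.9456·e_1 − 2.9808·e_2 = (1.0755, -0.2642, 2.5472, 2.4151).
‖u_3‖ = 3.6806, so e_3 = (0.2922, -0.0718, 0.6920, 0.6562).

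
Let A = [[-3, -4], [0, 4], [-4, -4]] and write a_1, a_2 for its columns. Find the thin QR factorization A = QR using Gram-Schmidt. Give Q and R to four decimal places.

Q = [[-0.6000, -0.1569], [0.0000, 0.9806], [-0.8000, 0.1177]], R = [[5.0000, 5.6000], [0.0000, 4.0792]]

q_1 = a_1/‖a_1‖ = (-3, 0, -4)/5.0000 = (-0.6000, 0.0000, -0.8000).
r_{12} = q_1·a_2 = 5.6000.
u_2 = a_2 − 5.6000·q_1 = (-0.6400, 4.0000, 0.4800).
‖u_2‖ = 4.0792, so q_2 = (-0.1569, 0.9806, 0.1177).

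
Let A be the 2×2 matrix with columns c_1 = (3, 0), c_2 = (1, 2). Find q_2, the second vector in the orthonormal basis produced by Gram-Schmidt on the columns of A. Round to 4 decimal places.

c_1 = (3, 0); ‖c_1‖ = 3.0000, so q_1 = (1.0000, 0.0000).
q_1·c_2 = 1.0000·1 + 0.0000·2 = 1.0000.
u_2 = c_2 − 1.0000·q_1 = (0.0000, 2.0000).
‖u_2‖ = 2.0000, so q_2 = (0.0000, 1.0000).

q_2 = (0.0000, 1.0000)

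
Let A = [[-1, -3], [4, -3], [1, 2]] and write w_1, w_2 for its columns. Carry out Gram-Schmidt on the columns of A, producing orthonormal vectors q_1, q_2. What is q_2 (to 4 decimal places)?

q_2 = (-0.7718, -0.3290, 0.5441)

w_1 = (-1, 4, 1); ‖w_1‖ = 4.2426, so q_1 = (-0.2357, 0.9428, 0.2357).
q_1·w_2 = (-0.2357)·(-3) + 0.9428·(-3) + 0.2357·2 = -1.6499.
u_2 = w_2 + 1.6499·q_1 = (-3.3889, -1.4444, 2.3889).
‖u_2‖ = 4.3906, so q_2 = (-0.7718, -0.3290, 0.5441).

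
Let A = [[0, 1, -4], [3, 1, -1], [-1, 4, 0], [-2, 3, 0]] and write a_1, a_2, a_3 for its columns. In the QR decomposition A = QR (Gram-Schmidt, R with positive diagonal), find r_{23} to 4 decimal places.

e_1 = a_1/‖a_1‖ = (0, 3, -1, -2)/3.7417 = (0.0000, 0.8018, -0.2673, -0.5345).
r_{12} = e_1·a_2 = -1.8708.
u_2 = a_2 + 1.8708·e_1 = (1.0000, 2.5000, 3.5000, 2.0000).
‖u_2‖ = 4.8477, so e_2 = (0.2063, 0.5157, 0.7220, 0.4126).
r_{23} = e_2·a_3 = -1.3408.

r_{23} = -1.3408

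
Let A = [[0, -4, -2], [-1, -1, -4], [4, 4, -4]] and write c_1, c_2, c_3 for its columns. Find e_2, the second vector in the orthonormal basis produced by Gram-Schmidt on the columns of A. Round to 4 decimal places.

e_2 = (-1.0000, 0.0000, 0.0000)

c_1 = (0, -1, 4); ‖c_1‖ = 4.1231, so e_1 = (0.0000, -0.2425, 0.9701).
e_1·c_2 = 0.0000·(-4) + (-0.2425)·(-1) + 0.9701·4 = 4.1231.
u_2 = c_2 − 4.1231·e_1 = (-4.0000, 0.0000, 0.0000).
‖u_2‖ = 4.0000, so e_2 = (-1.0000, 0.0000, 0.0000).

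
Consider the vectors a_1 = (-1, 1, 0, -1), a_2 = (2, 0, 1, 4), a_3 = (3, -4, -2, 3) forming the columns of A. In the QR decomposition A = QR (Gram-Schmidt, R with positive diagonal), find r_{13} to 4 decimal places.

a_1 = (-1, 1, 0, -1); ‖a_1‖ = 1.7321, so q_1 = (-0.5774, 0.5774, 0.0000, -0.5774).
r_{13} = q_1·a_3 = -5.7735.

r_{13} = -5.7735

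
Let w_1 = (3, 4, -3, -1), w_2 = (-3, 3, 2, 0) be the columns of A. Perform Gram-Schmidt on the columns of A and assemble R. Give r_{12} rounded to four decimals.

r_{12} = -0.5071

q_1 = w_1/‖w_1‖ = (3, 4, -3, -1)/5.9161 = (0.5071, 0.6761, -0.5071, -0.1690).
r_{12} = q_1·w_2 = -0.5071.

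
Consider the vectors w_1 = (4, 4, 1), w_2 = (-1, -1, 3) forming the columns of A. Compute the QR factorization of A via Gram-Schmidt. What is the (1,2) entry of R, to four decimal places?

r_{12} = -0.8704

w_1 = (4, 4, 1); ‖w_1‖ = 5.7446, so q_1 = (0.6963, 0.6963, 0.1741).
r_{12} = q_1·w_2 = -0.8704.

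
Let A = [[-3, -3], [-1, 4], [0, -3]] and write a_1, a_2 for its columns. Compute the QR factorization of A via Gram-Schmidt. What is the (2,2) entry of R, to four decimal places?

r_{22} = 5.6125

e_1 = a_1/‖a_1‖ = (-3, -1, 0)/3.1623 = (-0.9487, -0.3162, 0.0000).
r_{12} = e_1·a_2 = 1.5811.
u_2 = a_2 − 1.5811·e_1 = (-1.5000, 4.5000, -3.0000).
r_{22} = ‖u_2‖ = 5.6125.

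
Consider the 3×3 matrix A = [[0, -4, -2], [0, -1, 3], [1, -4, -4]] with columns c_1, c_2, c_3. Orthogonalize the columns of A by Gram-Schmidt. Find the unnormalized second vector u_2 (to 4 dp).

c_1 = (0, 0, 1); ‖c_1‖ = 1.0000, so q_1 = (0.0000, 0.0000, 1.0000).
q_1·c_2 = 0.0000·(-4) + 0.0000·(-1) + 1.0000·(-4) = -4.0000.
u_2 = c_2 + 4.0000·q_1 = (-4.0000, -1.0000, 0.0000).

u_2 = (-4.0000, -1.0000, 0.0000)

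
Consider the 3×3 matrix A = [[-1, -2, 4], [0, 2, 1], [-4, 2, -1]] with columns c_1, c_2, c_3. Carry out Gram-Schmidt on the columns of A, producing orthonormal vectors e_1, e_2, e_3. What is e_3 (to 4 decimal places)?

e_1 = c_1/‖c_1‖ = (-1, 0, -4)/4.1231 = (-0.2425, 0.0000, -0.9701).
r_{12} = e_1·c_2 = -1.4552.
u_2 = c_2 + 1.4552·e_1 = (-2.3529, 2.0000, 0.5882).
‖u_2‖ = 3.1436, so e_2 = (-0.7485, 0.6362, 0.1871).
r_{13} = e_1·c_3 = 0.0000; r_{23} = e_2·c_3 = -2.5448.
u_3 = c_3 + 0.0000·e_1 + 2.5448·e_2 = (2.0952, 2.6190, -0.5238).
‖u_3‖ = 3.3947, so e_3 = (0.6172, 0.7715, -0.1543).

e_3 = (0.6172, 0.7715, -0.1543)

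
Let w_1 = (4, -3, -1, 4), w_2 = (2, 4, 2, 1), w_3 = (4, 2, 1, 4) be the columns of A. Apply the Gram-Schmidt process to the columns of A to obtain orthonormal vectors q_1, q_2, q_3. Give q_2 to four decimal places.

w_1 = (4, -3, -1, 4); ‖w_1‖ = 6.4807, so q_1 = (0.6172, -0.4629, -0.1543, 0.6172).
q_1·w_2 = 0.6172·2 + (-0.4629)·4 + (-0.1543)·2 + 0.6172·1 = -0.3086.
u_2 = w_2 + 0.3086·q_1 = (2.1905, 3.8571, 1.9524, 1.1905).
‖u_2‖ = 4.9905, so q_2 = (0.4389, 0.7729, 0.3912, 0.2386).

q_2 = (0.4389, 0.7729, 0.3912, 0.2386)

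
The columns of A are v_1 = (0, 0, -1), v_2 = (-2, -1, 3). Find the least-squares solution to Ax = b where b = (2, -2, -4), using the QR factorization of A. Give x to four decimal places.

x = (2.8000, -0.4000)

q_1 = v_1/‖v_1‖ = (0, 0, -1)/1.0000 = (0.0000, 0.0000, -1.0000).
r_{12} = q_1·v_2 = -3.0000.
u_2 = v_2 + 3.0000·q_1 = (-2.0000, -1.0000, 0.0000).
‖u_2‖ = 2.2361, so q_2 = (-0.8944, -0.4472, 0.0000).
Qᵀb = (4.0000, -0.8944).
Back-substitute: x_2 = -0.8944/2.2361 = -0.4000.
x_1 = (4.0000 + 3.0000·(-0.4000))/1.0000 = 2.8000.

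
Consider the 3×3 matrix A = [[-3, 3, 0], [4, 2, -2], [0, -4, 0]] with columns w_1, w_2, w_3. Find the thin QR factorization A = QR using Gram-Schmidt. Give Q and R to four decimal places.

w_1 = (-3, 4, 0); ‖w_1‖ = 5.0000, so e_1 = (-0.6000, 0.8000, 0.0000).
e_1·w_2 = (-0.6000)·3 + 0.8000·2 + 0.0000·(-4) = -0.2000.
u_2 = w_2 + 0.2000·e_1 = (2.8800, 2.1600, -4.0000).
‖u_2‖ = 5.3814, so e_2 = (0.5352, 0.4014, -0.7433).
e_1·w_3 = (-0.6000)·0 + 0.8000·(-2) + 0.0000·0 = -1.6000; e_2·w_3 = 0.5352·0 + 0.4014·(-2) + (-0.7433)·0 = -0.8028.
u_3 = w_3 + 1.6000·e_1 + 0.8028·e_2 = (-0.5304, -0.3978, -0.5967).
‖u_3‖ = 0.8920, so e_3 = (-0.5946, -0.4460, -0.6690).

Q = [[-0.6000, 0.5352, -0.5946], [0.8000, 0.4014, -0.4460], [0.0000, -0.7433, -0.6690]], R = [[5.0000, -0.2000, -1.6000], [0.0000, 5.3814, -0.8028], [0.0000, 0.0000, 0.8920]]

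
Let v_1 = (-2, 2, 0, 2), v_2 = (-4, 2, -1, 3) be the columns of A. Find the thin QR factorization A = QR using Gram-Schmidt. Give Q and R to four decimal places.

Q = [[-0.5774, -0.5774], [0.5774, -0.5774], [0.0000, -0.5774], [0.5774, 0.0000]], R = [[3.4641, 5.1962], [0.0000, 1.7321]]

q_1 = v_1/‖v_1‖ = (-2, 2, 0, 2)/3.4641 = (-0.5774, 0.5774, 0.0000, 0.5774).
r_{12} = q_1·v_2 = 5.1962.
u_2 = v_2 − 5.1962·q_1 = (-1.0000, -1.0000, -1.0000, 0.0000).
‖u_2‖ = 1.7321, so q_2 = (-0.5774, -0.5774, -0.5774, 0.0000).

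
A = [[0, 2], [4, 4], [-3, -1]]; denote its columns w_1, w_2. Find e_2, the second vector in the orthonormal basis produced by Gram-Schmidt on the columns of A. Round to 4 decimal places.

e_1 = w_1/‖w_1‖ = (0, 4, -3)/5.0000 = (0.0000, 0.8000, -0.6000).
r_{12} = e_1·w_2 = 3.8000.
u_2 = w_2 − 3.8000·e_1 = (2.0000, 0.9600, 1.2800).
‖u_2‖ = 2.5612, so e_2 = (0.7809, 0.3748, 0.4998).

e_2 = (0.7809, 0.3748, 0.4998)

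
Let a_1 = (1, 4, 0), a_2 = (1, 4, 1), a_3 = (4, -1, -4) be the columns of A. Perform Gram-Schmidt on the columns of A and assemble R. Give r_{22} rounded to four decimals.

e_1 = a_1/‖a_1‖ = (1, 4, 0)/4.1231 = (0.2425, 0.9701, 0.0000).
r_{12} = e_1·a_2 = 4.1231.
u_2 = a_2 − 4.1231·e_1 = (0.0000, 0.0000, 1.0000).
r_{22} = ‖u_2‖ = 1.0000.

r_{22} = 1.0000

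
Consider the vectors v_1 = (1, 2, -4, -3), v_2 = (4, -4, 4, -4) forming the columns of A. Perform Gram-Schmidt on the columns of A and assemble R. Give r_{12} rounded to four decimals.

r_{12} = -1.4606

e_1 = v_1/‖v_1‖ = (1, 2, -4, -3)/5.4772 = (0.1826, 0.3651, -0.7303, -0.5477).
r_{12} = e_1·v_2 = -1.4606.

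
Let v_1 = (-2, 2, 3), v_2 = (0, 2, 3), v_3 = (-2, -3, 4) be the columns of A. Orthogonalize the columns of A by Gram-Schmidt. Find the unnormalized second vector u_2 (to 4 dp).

v_1 = (-2, 2, 3); ‖v_1‖ = 4.1231, so q_1 = (-0.4851, 0.4851, 0.7276).
q_1·v_2 = (-0.4851)·0 + 0.4851·2 + 0.7276·3 = 3.1530.
u_2 = v_2 − 3.1530·q_1 = (1.5294, 0.4706, 0.7059).

u_2 = (1.5294, 0.4706, 0.7059)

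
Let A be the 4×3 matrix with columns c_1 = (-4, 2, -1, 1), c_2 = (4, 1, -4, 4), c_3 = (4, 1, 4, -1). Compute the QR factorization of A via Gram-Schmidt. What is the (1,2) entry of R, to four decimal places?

q_1 = c_1/‖c_1‖ = (-4, 2, -1, 1)/4.6904 = (-0.8528, 0.4264, -0.2132, 0.2132).
r_{12} = q_1·c_2 = -1.2792.

r_{12} = -1.2792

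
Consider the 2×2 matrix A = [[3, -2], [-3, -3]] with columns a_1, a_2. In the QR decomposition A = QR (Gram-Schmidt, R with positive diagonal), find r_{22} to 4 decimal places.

r_{22} = 3.5355

e_1 = a_1/‖a_1‖ = (3, -3)/4.2426 = (0.7071, -0.7071).
r_{12} = e_1·a_2 = 0.7071.
u_2 = a_2 − 0.7071·e_1 = (-2.5000, -2.5000).
r_{22} = ‖u_2‖ = 3.5355.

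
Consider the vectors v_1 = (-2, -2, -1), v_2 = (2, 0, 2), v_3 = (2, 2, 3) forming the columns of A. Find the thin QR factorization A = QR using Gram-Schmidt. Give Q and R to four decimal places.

Q = [[-0.6667, 0.3333, -0.6667], [-0.6667, -0.6667, 0.3333], [-0.3333, 0.6667, 0.6667]], R = [[3.0000, -2.0000, -3.6667], [0.0000, 2.0000, 1.3333], [0.0000, 0.0000, 1.3333]]

v_1 = (-2, -2, -1); ‖v_1‖ = 3.0000, so e_1 = (-0.6667, -0.6667, -0.3333).
e_1·v_2 = (-0.6667)·2 + (-0.6667)·0 + (-0.3333)·2 = -2.0000.
u_2 = v_2 + 2.0000·e_1 = (0.6667, -1.3333, 1.3333).
‖u_2‖ = 2.0000, so e_2 = (0.3333, -0.6667, 0.6667).
e_1·v_3 = (-0.6667)·2 + (-0.6667)·2 + (-0.3333)·3 = -3.6667; e_2·v_3 = 0.3333·2 + (-0.6667)·2 + 0.6667·3 = 1.3333.
u_3 = v_3 + 3.6667·e_1 − 1.3333·e_2 = (-0.8889, 0.4444, 0.8889).
‖u_3‖ = 1.3333, so e_3 = (-0.6667, 0.3333, 0.6667).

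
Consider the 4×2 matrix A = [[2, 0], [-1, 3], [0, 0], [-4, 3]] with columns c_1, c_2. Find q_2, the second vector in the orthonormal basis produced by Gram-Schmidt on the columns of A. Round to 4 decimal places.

c_1 = (2, -1, 0, -4); ‖c_1‖ = 4.5826, so q_1 = (0.4364, -0.2182, 0.0000, -0.8729).
q_1·c_2 = 0.4364·0 + (-0.2182)·3 + 0.0000·0 + (-0.8729)·3 = -3.2733.
u_2 = c_2 + 3.2733·q_1 = (1.4286, 2.2857, 0.0000, 0.1429).
‖u_2‖ = 2.6992, so q_2 = (0.5293, 0.8468, 0.0000, 0.0529).

q_2 = (0.5293, 0.8468, 0.0000, 0.0529)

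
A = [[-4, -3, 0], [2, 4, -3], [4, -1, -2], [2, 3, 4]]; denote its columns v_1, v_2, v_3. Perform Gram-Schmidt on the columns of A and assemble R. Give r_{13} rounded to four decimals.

r_{13} = -0.9487

v_1 = (-4, 2, 4, 2); ‖v_1‖ = 6.3246, so q_1 = (-0.6325, 0.3162, 0.6325, 0.3162).
r_{13} = q_1·v_3 = -0.9487.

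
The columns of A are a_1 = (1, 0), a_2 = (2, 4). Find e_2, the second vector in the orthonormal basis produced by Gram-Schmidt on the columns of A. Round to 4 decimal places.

e_2 = (0.0000, 1.0000)

a_1 = (1, 0); ‖a_1‖ = 1.0000, so e_1 = (1.0000, 0.0000).
e_1·a_2 = 1.0000·2 + 0.0000·4 = 2.0000.
u_2 = a_2 − 2.0000·e_1 = (0.0000, 4.0000).
‖u_2‖ = 4.0000, so e_2 = (0.0000, 1.0000).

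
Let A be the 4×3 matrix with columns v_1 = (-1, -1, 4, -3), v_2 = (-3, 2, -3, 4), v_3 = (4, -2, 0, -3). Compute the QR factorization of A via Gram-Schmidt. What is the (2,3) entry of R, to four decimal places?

r_{23} = -5.1364

e_1 = v_1/‖v_1‖ = (-1, -1, 4, -3)/5.1962 = (-0.1925, -0.1925, 0.7698, -0.5774).
r_{12} = e_1·v_2 = -4.4264.
u_2 = v_2 + 4.4264·e_1 = (-3.8519, 1.1481, 0.4074, 1.4444).
‖u_2‖ = 4.2904, so e_2 = (-0.8978, 0.2676, 0.0950, 0.3367).
r_{23} = e_2·v_3 = -5.1364.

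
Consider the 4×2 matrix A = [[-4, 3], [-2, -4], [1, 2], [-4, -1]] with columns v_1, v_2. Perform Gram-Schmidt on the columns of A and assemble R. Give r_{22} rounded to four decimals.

q_1 = v_1/‖v_1‖ = (-4, -2, 1, -4)/6.0828 = (-0.6576, -0.3288, 0.1644, -0.6576).
r_{12} = q_1·v_2 = 0.3288.
u_2 = v_2 − 0.3288·q_1 = (3.2162, -3.8919, 1.9459, -0.7838).
r_{22} = ‖u_2‖ = 5.4673.

r_{22} = 5.4673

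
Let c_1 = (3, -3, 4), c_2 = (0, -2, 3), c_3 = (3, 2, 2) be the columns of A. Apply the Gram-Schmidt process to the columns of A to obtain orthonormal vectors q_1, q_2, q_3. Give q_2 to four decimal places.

q_2 = (-0.8525, -0.2210, 0.4736)

c_1 = (3, -3, 4); ‖c_1‖ = 5.8310, so q_1 = (0.5145, -0.5145, 0.6860).
q_1·c_2 = 0.5145·0 + (-0.5145)·(-2) + 0.6860·3 = 3.0870.
u_2 = c_2 − 3.0870·q_1 = (-1.5882, -0.4118, 0.8824).
‖u_2‖ = 1.8630, so q_2 = (-0.8525, -0.2210, 0.4736).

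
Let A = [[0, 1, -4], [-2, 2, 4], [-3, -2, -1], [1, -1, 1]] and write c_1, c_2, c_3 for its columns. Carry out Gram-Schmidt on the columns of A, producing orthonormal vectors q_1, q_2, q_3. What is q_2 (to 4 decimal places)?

q_2 = (0.3174, 0.6801, -0.5667, -0.3400)

c_1 = (0, -2, -3, 1); ‖c_1‖ = 3.7417, so q_1 = (0.0000, -0.5345, -0.8018, 0.2673).
q_1·c_2 = 0.0000·1 + (-0.5345)·2 + (-0.8018)·(-2) + 0.2673·(-1) = 0.2673.
u_2 = c_2 − 0.2673·q_1 = (1.0000, 2.1429, -1.7857, -1.0714).
‖u_2‖ = 3.1510, so q_2 = (0.3174, 0.6801, -0.5667, -0.3400).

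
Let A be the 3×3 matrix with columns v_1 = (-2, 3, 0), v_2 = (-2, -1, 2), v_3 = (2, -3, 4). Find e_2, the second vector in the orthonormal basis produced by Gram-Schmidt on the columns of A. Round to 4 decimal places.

e_2 = (-0.6180, -0.4120, 0.6695)

v_1 = (-2, 3, 0); ‖v_1‖ = 3.6056, so e_1 = (-0.5547, 0.8321, 0.0000).
e_1·v_2 = (-0.5547)·(-2) + 0.8321·(-1) + 0.0000·2 = 0.2774.
u_2 = v_2 − 0.2774·e_1 = (-1.8462, -1.2308, 2.0000).
‖u_2‖ = 2.9872, so e_2 = (-0.6180, -0.4120, 0.6695).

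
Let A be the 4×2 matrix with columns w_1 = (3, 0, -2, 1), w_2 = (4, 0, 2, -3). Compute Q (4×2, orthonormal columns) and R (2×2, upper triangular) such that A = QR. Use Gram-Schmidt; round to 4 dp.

Q = [[0.8018, 0.5614], [0.0000, 0.0000], [-0.5345, 0.5203], [0.2673, -0.6435]], R = [[3.7417, 1.3363], [0.0000, 5.2167]]

w_1 = (3, 0, -2, 1); ‖w_1‖ = 3.7417, so q_1 = (0.8018, 0.0000, -0.5345, 0.2673).
q_1·w_2 = 0.8018·4 + 0.0000·0 + (-0.5345)·2 + 0.2673·(-3) = 1.3363.
u_2 = w_2 − 1.3363·q_1 = (2.9286, 0.0000, 2.7143, -3.3571).
‖u_2‖ = 5.2167, so q_2 = (0.5614, 0.0000, 0.5203, -0.6435).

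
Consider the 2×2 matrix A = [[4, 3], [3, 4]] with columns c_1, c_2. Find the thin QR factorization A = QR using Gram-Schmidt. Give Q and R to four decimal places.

Q = [[0.8000, -0.6000], [0.6000, 0.8000]], R = [[5.0000, 4.8000], [0.0000, 1.4000]]

c_1 = (4, 3); ‖c_1‖ = 5.0000, so e_1 = (0.8000, 0.6000).
e_1·c_2 = 0.8000·3 + 0.6000·4 = 4.8000.
u_2 = c_2 − 4.8000·e_1 = (-0.8400, 1.1200).
‖u_2‖ = 1.4000, so e_2 = (-0.6000, 0.8000).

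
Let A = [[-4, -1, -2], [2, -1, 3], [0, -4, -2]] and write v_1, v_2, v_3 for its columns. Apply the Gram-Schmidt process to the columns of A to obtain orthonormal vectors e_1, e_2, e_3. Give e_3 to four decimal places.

e_3 = (0.4240, 0.8480, -0.3180)

e_1 = v_1/‖v_1‖ = (-4, 2, 0)/4.4721 = (-0.8944, 0.4472, 0.0000).
r_{12} = e_1·v_2 = 0.4472.
u_2 = v_2 − 0.4472·e_1 = (-0.6000, -1.2000, -4.0000).
‖u_2‖ = 4.2190, so e_2 = (-0.1422, -0.2844, -0.9481).
r_{13} = e_1·v_3 = 3.1305; r_{23} = e_2·v_3 = 1.3273.
u_3 = v_3 − 3.1305·e_1 − 1.3273·e_2 = (0.9888, 1.9775, -0.7416).
‖u_3‖ = 2.3320, so e_3 = (0.4240, 0.8480, -0.3180).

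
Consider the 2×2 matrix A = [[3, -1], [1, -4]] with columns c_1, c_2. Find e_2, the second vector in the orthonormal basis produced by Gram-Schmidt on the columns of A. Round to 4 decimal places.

c_1 = (3, 1); ‖c_1‖ = 3.1623, so e_1 = (0.9487, 0.3162).
e_1·c_2 = 0.9487·(-1) + 0.3162·(-4) = -2.2136.
u_2 = c_2 + 2.2136·e_1 = (1.1000, -3.3000).
‖u_2‖ = 3.4785, so e_2 = (0.3162, -0.9487).

e_2 = (0.3162, -0.9487)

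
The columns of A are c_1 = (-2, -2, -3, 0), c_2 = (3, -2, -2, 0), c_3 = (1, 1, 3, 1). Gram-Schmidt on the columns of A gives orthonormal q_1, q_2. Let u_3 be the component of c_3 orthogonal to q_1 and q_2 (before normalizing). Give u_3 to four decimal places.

q_1 = c_1/‖c_1‖ = (-2, -2, -3, 0)/4.1231 = (-0.4851, -0.4851, -0.7276, 0.0000).
r_{12} = q_1·c_2 = 0.9701.
u_2 = c_2 − 0.9701·q_1 = (3.4706, -1.5294, -1.2941, 0.0000).
‖u_2‖ = 4.0073, so q_2 = (0.8661, -0.3817, -0.3229, 0.0000).
r_{13} = q_1·c_3 = -3.1530; r_{23} = q_2·c_3 = -0.4844.
u_3 = c_3 + 3.1530·q_1 + 0.4844·q_2 = (-0.1099, -0.7143, 0.5495, 1.0000).

u_3 = (-0.1099, -0.7143, 0.5495, 1.0000)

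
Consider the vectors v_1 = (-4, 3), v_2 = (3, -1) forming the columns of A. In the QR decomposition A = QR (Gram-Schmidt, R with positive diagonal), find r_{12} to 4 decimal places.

q_1 = v_1/‖v_1‖ = (-4, 3)/5.0000 = (-0.8000, 0.6000).
r_{12} = q_1·v_2 = -3.0000.

r_{12} = -3.0000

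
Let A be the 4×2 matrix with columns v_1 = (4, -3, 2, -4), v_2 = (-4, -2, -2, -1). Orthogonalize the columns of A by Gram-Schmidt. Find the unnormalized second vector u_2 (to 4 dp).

u_2 = (-3.1111, -2.6667, -1.5556, -1.8889)

q_1 = v_1/‖v_1‖ = (4, -3, 2, -4)/6.7082 = (0.5963, -0.4472, 0.2981, -0.5963).
r_{12} = q_1·v_2 = -1.4907.
u_2 = v_2 + 1.4907·q_1 = (-3.1111, -2.6667, -1.5556, -1.8889).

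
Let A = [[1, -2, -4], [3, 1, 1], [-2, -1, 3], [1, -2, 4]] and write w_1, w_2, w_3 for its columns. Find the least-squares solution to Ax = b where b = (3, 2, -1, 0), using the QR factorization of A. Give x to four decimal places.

x = (0.7059, -0.4265, -0.2794)

w_1 = (1, 3, -2, 1); ‖w_1‖ = 3.8730, so e_1 = (0.2582, 0.7746, -0.5164, 0.2582).
e_1·w_2 = 0.2582·(-2) + 0.7746·1 + (-0.5164)·(-1) + 0.2582·(-2) = 0.2582.
u_2 = w_2 − 0.2582·e_1 = (-2.0667, 0.8000, -0.8667, -2.0667).
‖u_2‖ = 3.1517, so e_2 = (-0.6557, 0.2538, -0.2750, -0.6557).
e_1·w_3 = 0.2582·(-4) + 0.7746·1 + (-0.5164)·3 + 0.2582·4 = -0.7746; e_2·w_3 = (-0.6557)·(-4) + 0.2538·1 + (-0.2750)·3 + (-0.6557)·4 = -0.5711.
u_3 = w_3 + 0.7746·e_1 + 0.5711·e_2 = (-4.1745, 1.7450, 2.4430, 3.8255).
‖u_3‖ = 6.4089, so e_3 = (-0.6514, 0.2723, 0.3812, 0.5969).
Qᵀb = (2.8402, -1.1845, -1.7907).
Back-substitute: x_3 = -1.7907/6.4089 = -0.2794.
x_2 = (-1.1845 + 0.5711·(-0.2794))/3.1517 = -0.4265.
x_1 = (2.8402 − 0.2582·(-0.4265) + 0.7746·(-0.2794))/3.8730 = 0.7059.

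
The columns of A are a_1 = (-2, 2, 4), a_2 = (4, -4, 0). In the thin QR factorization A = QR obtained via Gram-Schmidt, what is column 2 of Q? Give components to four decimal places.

e_2 = (0.5774, -0.5774, 0.5774)

a_1 = (-2, 2, 4); ‖a_1‖ = 4.8990, so e_1 = (-0.4082, 0.4082, 0.8165).
e_1·a_2 = (-0.4082)·4 + 0.4082·(-4) + 0.8165·0 = -3.2660.
u_2 = a_2 + 3.2660·e_1 = (2.6667, -2.6667, 2.6667).
‖u_2‖ = 4.6188, so e_2 = (0.5774, -0.5774, 0.5774).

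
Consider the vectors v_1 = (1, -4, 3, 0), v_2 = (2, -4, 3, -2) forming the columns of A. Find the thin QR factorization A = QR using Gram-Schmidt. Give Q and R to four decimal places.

Q = [[0.1961, 0.4317], [-0.7845, 0.0691], [0.5883, -0.0518], [0.0000, -0.8979]], R = [[5.0990, 5.2951], [0.0000, 2.2275]]

v_1 = (1, -4, 3, 0); ‖v_1‖ = 5.0990, so q_1 = (0.1961, -0.7845, 0.5883, 0.0000).
q_1·v_2 = 0.1961·2 + (-0.7845)·(-4) + 0.5883·3 + 0.0000·(-2) = 5.2951.
u_2 = v_2 − 5.2951·q_1 = (0.9615, 0.1538, -0.1154, -2.0000).
‖u_2‖ = 2.2275, so q_2 = (0.4317, 0.0691, -0.0518, -0.8979).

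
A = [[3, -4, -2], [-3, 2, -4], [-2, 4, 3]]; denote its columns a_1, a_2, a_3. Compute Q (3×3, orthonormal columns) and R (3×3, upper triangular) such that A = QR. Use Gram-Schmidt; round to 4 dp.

q_1 = a_1/‖a_1‖ = (3, -3, -2)/4.6904 = (0.6396, -0.6396, -0.4264).
r_{12} = q_1·a_2 = -5.5432.
u_2 = a_2 + 5.5432·q_1 = (-0.4545, -1.5455, 1.6364).
‖u_2‖ = 2.2962, so q_2 = (-0.1980, -0.6730, 0.7126).
r_{13} = q_1·a_3 = 0.0000; r_{23} = q_2·a_3 = 5.2259.
u_3 = a_3 − 0.0000·q_1 − 5.2259·q_2 = (-0.9655, -0.4828, -0.7241).
‖u_3‖ = 1.2999, so q_3 = (-0.7428, -0.3714, -0.5571).

Q = [[0.6396, -0.1980, -0.7428], [-0.6396, -0.6730, -0.3714], [-0.4264, 0.7126, -0.5571]], R = [[4.6904, -5.5432, 0.0000], [0.0000, 2.2962, 5.2259], [0.0000, 0.0000, 1.2999]]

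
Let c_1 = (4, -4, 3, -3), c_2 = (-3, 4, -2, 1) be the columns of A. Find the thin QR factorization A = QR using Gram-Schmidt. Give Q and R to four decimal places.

e_1 = c_1/‖c_1‖ = (4, -4, 3, -3)/7.0711 = (0.5657, -0.5657, 0.4243, -0.4243).
r_{12} = e_1·c_2 = -5.2326.
u_2 = c_2 + 5.2326·e_1 = (-0.0400, 1.0400, 0.2200, -1.2200).
‖u_2‖ = 1.6186, so e_2 = (-0.0247, 0.6425, 0.1359, -0.7537).

Q = [[0.5657, -0.0247], [-0.5657, 0.6425], [0.4243, 0.1359], [-0.4243, -0.7537]], R = [[7.0711, -5.2326], [0.0000, 1.6186]]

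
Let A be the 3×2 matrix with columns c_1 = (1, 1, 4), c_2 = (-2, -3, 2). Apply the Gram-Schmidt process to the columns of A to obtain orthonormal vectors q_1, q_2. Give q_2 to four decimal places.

q_2 = (-0.5334, -0.7796, 0.3282)

c_1 = (1, 1, 4); ‖c_1‖ = 4.2426, so q_1 = (0.2357, 0.2357, 0.9428).
q_1·c_2 = 0.2357·(-2) + 0.2357·(-3) + 0.9428·2 = 0.7071.
u_2 = c_2 − 0.7071·q_1 = (-2.1667, -3.1667, 1.3333).
‖u_2‖ = 4.0620, so q_2 = (-0.5334, -0.7796, 0.3282).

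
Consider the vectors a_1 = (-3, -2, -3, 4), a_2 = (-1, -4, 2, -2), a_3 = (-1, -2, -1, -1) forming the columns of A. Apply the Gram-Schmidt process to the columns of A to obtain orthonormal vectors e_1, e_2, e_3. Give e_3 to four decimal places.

e_3 = (-0.0341, -0.0600, -0.7706, -0.6335)

e_1 = a_1/‖a_1‖ = (-3, -2, -3, 4)/6.1644 = (-0.4867, -0.3244, -0.4867, 0.6489).
r_{12} = e_1·a_2 = -0.4867.
u_2 = a_2 + 0.4867·e_1 = (-1.2368, -4.1579, 1.7632, -1.6842).
‖u_2‖ = 4.9763, so e_2 = (-0.2485, -0.8355, 0.3543, -0.3384).
r_{13} = e_1·a_3 = 0.9733; r_{23} = e_2·a_3 = 1.9038.
u_3 = a_3 − 0.9733·e_1 − 1.9038·e_2 = (-0.0531, -0.0935, -1.2009, -0.9872).
‖u_3‖ = 1.5583, so e_3 = (-0.0341, -0.0600, -0.7706, -0.6335).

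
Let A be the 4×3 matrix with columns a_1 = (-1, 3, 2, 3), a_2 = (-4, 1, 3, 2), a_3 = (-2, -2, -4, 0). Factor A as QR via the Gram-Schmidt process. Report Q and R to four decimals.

Q = [[-0.2085, -0.8392, -0.4050], [0.6255, -0.3909, -0.0074], [0.4170, 0.3564, -0.8145], [0.6255, -0.1265, 0.4154]], R = [[4.7958, 3.9618, -2.5022], [0.0000, 3.7821, 1.0346], [0.0000, 0.0000, 4.0827]]

a_1 = (-1, 3, 2, 3); ‖a_1‖ = 4.7958, so q_1 = (-0.2085, 0.6255, 0.4170, 0.6255).
q_1·a_2 = (-0.2085)·(-4) + 0.6255·1 + 0.4170·3 + 0.6255·2 = 3.9618.
u_2 = a_2 − 3.9618·q_1 = (-3.1739, -1.4783, 1.3478, -0.4783).
‖u_2‖ = 3.7821, so q_2 = (-0.8392, -0.3909, 0.3564, -0.1265).
q_1·a_3 = (-0.2085)·(-2) + 0.6255·(-2) + 0.4170·(-4) + 0.6255·0 = -2.5022; q_2·a_3 = (-0.8392)·(-2) + (-0.3909)·(-2) + 0.3564·(-4) + (-0.1265)·0 = 1.0346.
u_3 = a_3 + 2.5022·q_1 − 1.0346·q_2 = (-1.6535, -0.0304, -3.3252, 1.6960).
‖u_3‖ = 4.0827, so q_3 = (-0.4050, -0.0074, -0.8145, 0.4154).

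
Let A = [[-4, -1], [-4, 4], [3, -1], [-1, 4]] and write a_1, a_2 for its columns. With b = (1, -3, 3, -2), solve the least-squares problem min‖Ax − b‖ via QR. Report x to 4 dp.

x = (0.1781, -0.6064)

a_1 = (-4, -4, 3, -1); ‖a_1‖ = 6.4807, so q_1 = (-0.6172, -0.6172, 0.4629, -0.1543).
q_1·a_2 = (-0.6172)·(-1) + (-0.6172)·4 + 0.4629·(-1) + (-0.1543)·4 = -2.9318.
u_2 = a_2 + 2.9318·q_1 = (-2.8095, 2.1905, 0.3571, 3.5476).
‖u_2‖ = 5.0403, so q_2 = (-0.5574, 0.4346, 0.0709, 0.7038).
Qᵀb = (2.9318, -3.0563).
Back-substitute: x_2 = -3.0563/5.0403 = -0.6064.
x_1 = (2.9318 + 2.9318·(-0.6064))/6.4807 = 0.1781.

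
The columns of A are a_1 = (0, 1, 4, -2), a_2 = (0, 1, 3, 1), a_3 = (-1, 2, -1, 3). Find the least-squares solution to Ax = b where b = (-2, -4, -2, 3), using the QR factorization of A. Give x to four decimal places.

x = (-2.1196, 1.6686, -1.0196)

q_1 = a_1/‖a_1‖ = (0, 1, 4, -2)/4.5826 = (0.0000, 0.2182, 0.8729, -0.4364).
r_{12} = q_1·a_2 = 2.4004.
u_2 = a_2 − 2.4004·q_1 = (0.0000, 0.4762, 0.9048, 2.0476).
‖u_2‖ = 2.2887, so q_2 = (0.0000, 0.2081, 0.3953, 0.8947).
r_{13} = q_1·a_3 = -1.7457; r_{23} = q_2·a_3 = 2.7048.
u_3 = a_3 + 1.7457·q_1 − 2.7048·q_2 = (-1.0000, 1.8182, -0.5455, -0.1818).
‖u_3‖ = 2.1532, so q_3 = (-0.4644, 0.8444, -0.2533, -0.0844).
Qᵀb = (-3.9279, 1.0611, -2.1954).
Back-substitute: x_3 = -2.1954/2.1532 = -1.0196.
x_2 = (1.0611 − 2.7048·(-1.0196))/2.2887 = 1.6686.
x_1 = (-3.9279 − 2.4004·1.6686 + 1.7457·(-1.0196))/4.5826 = -2.1196.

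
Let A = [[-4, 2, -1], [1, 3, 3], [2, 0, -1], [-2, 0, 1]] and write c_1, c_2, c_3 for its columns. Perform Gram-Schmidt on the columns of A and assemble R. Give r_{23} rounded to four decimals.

r_{23} = 2.1939

c_1 = (-4, 1, 2, -2); ‖c_1‖ = 5.0000, so q_1 = (-0.8000, 0.2000, 0.4000, -0.4000).
q_1·c_2 = (-0.8000)·2 + 0.2000·3 + 0.4000·0 + (-0.4000)·0 = -1.0000.
u_2 = c_2 + 1.0000·q_1 = (1.2000, 3.2000, 0.4000, -0.4000).
‖u_2‖ = 3.4641, so q_2 = (0.3464, 0.9238, 0.1155, -0.1155).
r_{23} = q_2·c_3 = 2.1939.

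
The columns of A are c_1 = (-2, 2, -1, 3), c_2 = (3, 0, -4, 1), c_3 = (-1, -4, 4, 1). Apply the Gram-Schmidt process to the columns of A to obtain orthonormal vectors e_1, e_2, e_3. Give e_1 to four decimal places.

e_1 = (-0.4714, 0.4714, -0.2357, 0.7071)

e_1 = c_1/‖c_1‖ = (-2, 2, -1, 3)/4.2426 = (-0.4714, 0.4714, -0.2357, 0.7071).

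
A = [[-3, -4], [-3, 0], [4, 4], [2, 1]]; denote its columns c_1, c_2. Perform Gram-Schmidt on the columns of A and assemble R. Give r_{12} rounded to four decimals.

c_1 = (-3, -3, 4, 2); ‖c_1‖ = 6.1644, so q_1 = (-0.4867, -0.4867, 0.6489, 0.3244).
r_{12} = q_1·c_2 = 4.8666.

r_{12} = 4.8666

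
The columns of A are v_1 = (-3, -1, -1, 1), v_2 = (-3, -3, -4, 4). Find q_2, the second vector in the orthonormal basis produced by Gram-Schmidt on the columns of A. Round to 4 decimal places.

q_2 = (0.4899, -0.3266, -0.5715, 0.5715)

v_1 = (-3, -1, -1, 1); ‖v_1‖ = 3.4641, so q_1 = (-0.8660, -0.2887, -0.2887, 0.2887).
q_1·v_2 = (-0.8660)·(-3) + (-0.2887)·(-3) + (-0.2887)·(-4) + 0.2887·4 = 5.7735.
u_2 = v_2 − 5.7735·q_1 = (2.0000, -1.3333, -2.3333, 2.3333).
‖u_2‖ = 4.0825, so q_2 = (0.4899, -0.3266, -0.5715, 0.5715).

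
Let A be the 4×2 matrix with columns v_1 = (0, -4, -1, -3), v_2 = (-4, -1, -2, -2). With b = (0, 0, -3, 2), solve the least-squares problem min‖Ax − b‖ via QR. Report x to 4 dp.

q_1 = v_1/‖v_1‖ = (0, -4, -1, -3)/5.0990 = (0.0000, -0.7845, -0.1961, -0.5883).
r_{12} = q_1·v_2 = 2.3534.
u_2 = v_2 − 2.3534·q_1 = (-4.0000, 0.8462, -1.5385, -0.6154).
‖u_2‖ = 4.4115, so q_2 = (-0.9067, 0.1918, -0.3487, -0.1395).
Qᵀb = (-0.5883, 0.7672).
Back-substitute: x_2 = 0.7672/4.4115 = 0.1739.
x_1 = (-0.5883 − 2.3534·0.1739)/5.0990 = -0.1957.

x = (-0.1957, 0.1739)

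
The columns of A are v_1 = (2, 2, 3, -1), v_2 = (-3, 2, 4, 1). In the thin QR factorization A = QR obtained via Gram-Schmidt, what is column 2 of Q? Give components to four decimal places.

q_1 = v_1/‖v_1‖ = (2, 2, 3, -1)/4.2426 = (0.4714, 0.4714, 0.7071, -0.2357).
r_{12} = q_1·v_2 = 2.1213.
u_2 = v_2 − 2.1213·q_1 = (-4.0000, 1.0000, 2.5000, 1.5000).
‖u_2‖ = 5.0498, so q_2 = (-0.7921, 0.1980, 0.4951, 0.2970).

q_2 = (-0.7921, 0.1980, 0.4951, 0.2970)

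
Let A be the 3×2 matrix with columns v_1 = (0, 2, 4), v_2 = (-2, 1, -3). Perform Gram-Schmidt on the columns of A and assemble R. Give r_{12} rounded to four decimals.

r_{12} = -2.2361

v_1 = (0, 2, 4); ‖v_1‖ = 4.4721, so e_1 = (0.0000, 0.4472, 0.8944).
r_{12} = e_1·v_2 = -2.2361.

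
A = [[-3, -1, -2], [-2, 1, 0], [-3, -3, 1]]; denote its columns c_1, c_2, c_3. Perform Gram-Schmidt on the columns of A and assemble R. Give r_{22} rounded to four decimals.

c_1 = (-3, -2, -3); ‖c_1‖ = 4.6904, so q_1 = (-0.6396, -0.4264, -0.6396).
q_1·c_2 = (-0.6396)·(-1) + (-0.4264)·1 + (-0.6396)·(-3) = 2.1320.
u_2 = c_2 − 2.1320·q_1 = (0.3636, 1.9091, -1.6364).
r_{22} = ‖u_2‖ = 2.5406.

r_{22} = 2.5406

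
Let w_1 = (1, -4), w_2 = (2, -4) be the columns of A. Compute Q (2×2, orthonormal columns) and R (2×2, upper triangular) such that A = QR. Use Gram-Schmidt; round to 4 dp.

Q = [[0.2425, 0.9701], [-0.9701, 0.2425]], R = [[4.1231, 4.3656], [0.0000, 0.9701]]

q_1 = w_1/‖w_1‖ = (1, -4)/4.1231 = (0.2425, -0.9701).
r_{12} = q_1·w_2 = 4.3656.
u_2 = w_2 − 4.3656·q_1 = (0.9412, 0.2353).
‖u_2‖ = 0.9701, so q_2 = (0.9701, 0.2425).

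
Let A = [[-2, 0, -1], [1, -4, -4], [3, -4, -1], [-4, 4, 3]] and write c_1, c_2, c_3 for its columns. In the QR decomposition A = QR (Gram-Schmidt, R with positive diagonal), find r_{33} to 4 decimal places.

r_{33} = 1.8708

c_1 = (-2, 1, 3, -4); ‖c_1‖ = 5.4772, so q_1 = (-0.3651, 0.1826, 0.5477, -0.7303).
q_1·c_2 = (-0.3651)·0 + 0.1826·(-4) + 0.5477·(-4) + (-0.7303)·4 = -5.8424.
u_2 = c_2 + 5.8424·q_1 = (-2.1333, -2.9333, -0.8000, -0.2667).
‖u_2‖ = 3.7238, so q_2 = (-0.5729, -0.7877, -0.2148, -0.0716).
q_1·c_3 = (-0.3651)·(-1) + 0.1826·(-4) + 0.5477·(-1) + (-0.7303)·3 = -3.1038; q_2·c_3 = (-0.5729)·(-1) + (-0.7877)·(-4) + (-0.2148)·(-1) + (-0.0716)·3 = 3.7238.
u_3 = c_3 + 3.1038·q_1 − 3.7238·q_2 = (0.0000, -0.5000, 1.5000, 1.0000).
r_{33} = ‖u_3‖ = 1.8708.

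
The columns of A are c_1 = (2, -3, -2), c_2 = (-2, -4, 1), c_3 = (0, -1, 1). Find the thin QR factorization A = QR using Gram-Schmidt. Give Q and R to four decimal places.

Q = [[0.4851, -0.6227, 0.6140], [-0.7276, -0.6769, -0.1116], [-0.4851, 0.3926, 0.7814]], R = [[4.1231, 1.4552, 0.2425], [0.0000, 4.3454, 1.0694], [0.0000, 0.0000, 0.8930]]

c_1 = (2, -3, -2); ‖c_1‖ = 4.1231, so e_1 = (0.4851, -0.7276, -0.4851).
e_1·c_2 = 0.4851·(-2) + (-0.7276)·(-4) + (-0.4851)·1 = 1.4552.
u_2 = c_2 − 1.4552·e_1 = (-2.7059, -2.9412, 1.7059).
‖u_2‖ = 4.3454, so e_2 = (-0.6227, -0.6769, 0.3926).
e_1·c_3 = 0.4851·0 + (-0.7276)·(-1) + (-0.4851)·1 = 0.2425; e_2·c_3 = (-0.6227)·0 + (-0.6769)·(-1) + 0.3926·1 = 1.0694.
u_3 = c_3 − 0.2425·e_1 − 1.0694·e_2 = (0.5483, -0.0997, 0.6978).
‖u_3‖ = 0.8930, so e_3 = (0.6140, -0.1116, 0.7814).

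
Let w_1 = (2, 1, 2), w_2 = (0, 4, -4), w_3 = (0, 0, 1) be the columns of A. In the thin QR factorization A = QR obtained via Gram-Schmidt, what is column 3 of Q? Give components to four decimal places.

e_3 = (-0.7276, 0.4851, 0.4851)

w_1 = (2, 1, 2); ‖w_1‖ = 3.0000, so e_1 = (0.6667, 0.3333, 0.6667).
e_1·w_2 = 0.6667·0 + 0.3333·4 + 0.6667·(-4) = -1.3333.
u_2 = w_2 + 1.3333·e_1 = (0.8889, 4.4444, -3.1111).
‖u_2‖ = 5.4975, so e_2 = (0.1617, 0.8085, -0.5659).
e_1·w_3 = 0.6667·0 + 0.3333·0 + 0.6667·1 = 0.6667; e_2·w_3 = 0.1617·0 + 0.8085·0 + (-0.5659)·1 = -0.5659.
u_3 = w_3 − 0.6667·e_1 + 0.5659·e_2 = (-0.3529, 0.2353, 0.2353).
‖u_3‖ = 0.4851, so e_3 = (-0.7276, 0.4851, 0.4851).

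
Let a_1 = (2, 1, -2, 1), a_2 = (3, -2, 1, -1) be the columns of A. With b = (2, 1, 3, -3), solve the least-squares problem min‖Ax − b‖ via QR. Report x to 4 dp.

a_1 = (2, 1, -2, 1); ‖a_1‖ = 3.1623, so e_1 = (0.6325, 0.3162, -0.6325, 0.3162).
e_1·a_2 = 0.6325·3 + 0.3162·(-2) + (-0.6325)·1 + 0.3162·(-1) = 0.3162.
u_2 = a_2 − 0.3162·e_1 = (2.8000, -2.1000, 1.2000, -1.1000).
‖u_2‖ = 3.8601, so e_2 = (0.7254, -0.5440, 0.3109, -0.2850).
Qᵀb = (-1.2649, 2.6943).
Back-substitute: x_2 = 2.6943/3.8601 = 0.6980.
x_1 = (-1.2649 − 0.3162·0.6980)/3.1623 = -0.4698.

x = (-0.4698, 0.6980)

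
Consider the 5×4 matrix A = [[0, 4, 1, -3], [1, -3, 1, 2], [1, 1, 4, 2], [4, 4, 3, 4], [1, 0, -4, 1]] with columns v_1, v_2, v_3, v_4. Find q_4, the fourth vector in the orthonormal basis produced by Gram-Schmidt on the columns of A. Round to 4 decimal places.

q_4 = (-0.6452, -0.6648, 0.3642, 0.0556, 0.0784)

v_1 = (0, 1, 1, 4, 1); ‖v_1‖ = 4.3589, so q_1 = (0.0000, 0.2294, 0.2294, 0.9177, 0.2294).
q_1·v_2 = 0.0000·4 + 0.2294·(-3) + 0.2294·1 + 0.9177·4 + 0.2294·0 = 3.2118.
u_2 = v_2 − 3.2118·q_1 = (4.0000, -3.7368, 0.2632, 1.0526, -0.7368).
‖u_2‖ = 5.6289, so q_2 = (0.7106, -0.6639, 0.0468, 0.1870, -0.1309).
q_1·v_3 = 0.0000·1 + 0.2294·1 + 0.2294·4 + 0.9177·3 + 0.2294·(-4) = 2.9824; q_2·v_3 = 0.7106·1 + (-0.6639)·1 + 0.0468·4 + 0.1870·3 + (-0.1309)·(-4) = 1.3184.
u_3 = v_3 − 2.9824·q_1 − 1.3184·q_2 = (0.0631, 1.1910, 3.2542, 0.0166, -4.5116).
‖u_3‖ = 5.6892, so q_3 = (0.0111, 0.2093, 0.5720, 0.0029, -0.7930).
q_1·v_4 = 0.0000·(-3) + 0.2294·2 + 0.2294·2 + 0.9177·4 + 0.2294·1 = 4.8177; q_2·v_4 = 0.7106·(-3) + (-0.6639)·2 + 0.0468·2 + 0.1870·4 + (-0.1309)·1 = -2.7490; q_3·v_4 = 0.0111·(-3) + 0.2093·2 + 0.5720·2 + 0.0029·4 + (-0.7930)·1 = 0.7481.
u_4 = v_4 − 4.8177·q_1 + 2.7490·q_2 − 0.7481·q_3 = (-1.0548, -1.0868, 0.5954, 0.0908, 0.1281).
‖u_4‖ = 1.6349, so q_4 = (-0.6452, -0.6648, 0.3642, 0.0556, 0.0784).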